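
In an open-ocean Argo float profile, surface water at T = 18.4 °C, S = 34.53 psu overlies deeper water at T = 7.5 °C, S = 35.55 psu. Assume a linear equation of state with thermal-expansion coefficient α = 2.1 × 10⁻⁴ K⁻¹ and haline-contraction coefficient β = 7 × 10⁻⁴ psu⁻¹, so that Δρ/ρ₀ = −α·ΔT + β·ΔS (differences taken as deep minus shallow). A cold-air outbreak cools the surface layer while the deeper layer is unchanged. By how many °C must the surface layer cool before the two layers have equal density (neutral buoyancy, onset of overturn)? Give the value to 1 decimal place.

14.3 °C

Neutral buoyancy requires Δρ = 0, i.e. −α(T_deep − T_surf′) + β(S_deep − S_surf) = 0.
T_surf′ = T_deep − (β/α)·ΔS = 7.5 − (7 × 10⁻⁴/2.1 × 10⁻⁴)·(+1.02) = 4.100 °C.
Cooling required: 18.4 − (4.100) = 14.300 °C.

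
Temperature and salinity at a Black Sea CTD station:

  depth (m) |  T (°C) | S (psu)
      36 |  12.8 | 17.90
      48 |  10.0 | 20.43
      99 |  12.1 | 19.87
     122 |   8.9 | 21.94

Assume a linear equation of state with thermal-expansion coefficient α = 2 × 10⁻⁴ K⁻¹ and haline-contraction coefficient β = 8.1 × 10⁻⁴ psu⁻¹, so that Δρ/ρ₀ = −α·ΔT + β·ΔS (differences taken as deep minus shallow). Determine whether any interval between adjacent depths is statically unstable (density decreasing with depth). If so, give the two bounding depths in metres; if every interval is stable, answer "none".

Evaluate Δρ/ρ₀ = −αΔT + βΔS across each adjacent pair:
  36–48 m: −αΔT+βΔS = −(2 × 10⁻⁴)(-2.8)+(8.1 × 10⁻⁴)(+2.53) = 2.6 × 10⁻³ → stable
  48–99 m: −αΔT+βΔS = −(2 × 10⁻⁴)(+2.1)+(8.1 × 10⁻⁴)(-0.56) = -8.7 × 10⁻⁴ → UNSTABLE
  99–122 m: −αΔT+βΔS = −(2 × 10⁻⁴)(-3.2)+(8.1 × 10⁻⁴)(+2.07) = 2.3 × 10⁻³ → stable
The 48–99 m interval has Δρ < 0: lighter water underlies denser water.

48–99 m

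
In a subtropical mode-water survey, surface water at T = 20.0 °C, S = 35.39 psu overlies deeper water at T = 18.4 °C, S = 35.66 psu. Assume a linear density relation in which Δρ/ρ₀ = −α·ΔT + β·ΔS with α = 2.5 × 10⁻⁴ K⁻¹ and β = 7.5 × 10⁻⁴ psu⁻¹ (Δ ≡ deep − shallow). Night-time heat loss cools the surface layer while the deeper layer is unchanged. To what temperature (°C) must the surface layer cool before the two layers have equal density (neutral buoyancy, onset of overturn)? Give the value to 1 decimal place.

17.6 °C

Neutral buoyancy requires Δρ = 0, i.e. −α(T_deep − T_surf′) + β(S_deep − S_surf) = 0.
T_surf′ = T_deep − (β/α)·ΔS = 18.4 − (7.5 × 10⁻⁴/2.5 × 10⁻⁴)·(+0.27) = 17.590 °C.
Cooling required: 20.0 − (17.590) = 2.410 °C.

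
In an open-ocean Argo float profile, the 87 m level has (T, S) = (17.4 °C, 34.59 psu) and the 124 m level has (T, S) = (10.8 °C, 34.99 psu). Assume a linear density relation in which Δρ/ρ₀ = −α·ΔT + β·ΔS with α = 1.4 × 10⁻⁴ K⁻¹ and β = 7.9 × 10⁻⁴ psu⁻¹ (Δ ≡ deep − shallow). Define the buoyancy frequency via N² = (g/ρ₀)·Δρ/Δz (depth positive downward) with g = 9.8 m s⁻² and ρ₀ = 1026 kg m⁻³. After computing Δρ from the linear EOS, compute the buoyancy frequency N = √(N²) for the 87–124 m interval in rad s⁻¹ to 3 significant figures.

ΔT = -6.6 K, ΔS = +0.40 psu (deep − shallow).
Δρ/ρ₀ = −αΔT + βΔS = 9.24 × 10⁻⁴ + 3.16 × 10⁻⁴ = 1.24 × 10⁻³, so Δρ ≈ 1.272 kg m⁻³.
N² = (g/ρ₀)·Δρ/Δz = g·(Δρ/ρ₀)/Δz = 9.8 × 1.24 × 10⁻³ / 37 = 3.2843 × 10⁻⁴ s⁻².
N = √(3.2843 × 10⁻⁴) = 0.018123 rad s⁻¹ ≈ 0.0181 rad s⁻¹.

0.0181 rad s⁻¹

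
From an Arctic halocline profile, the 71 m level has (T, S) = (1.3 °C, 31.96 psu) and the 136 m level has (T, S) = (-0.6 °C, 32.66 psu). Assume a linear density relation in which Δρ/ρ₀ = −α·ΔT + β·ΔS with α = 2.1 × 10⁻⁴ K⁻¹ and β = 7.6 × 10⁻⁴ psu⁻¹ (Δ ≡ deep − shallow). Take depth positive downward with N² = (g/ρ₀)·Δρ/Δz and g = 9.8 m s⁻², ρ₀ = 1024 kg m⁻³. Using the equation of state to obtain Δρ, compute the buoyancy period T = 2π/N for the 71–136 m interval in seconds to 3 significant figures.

ΔT = -1.9 K, ΔS = +0.70 psu (deep − shallow).
Δρ/ρ₀ = −αΔT + βΔS = 3.99 × 10⁻⁴ + 5.32 × 10⁻⁴ = 9.31 × 10⁻⁴, so Δρ ≈ 0.9533 kg m⁻³.
N² = (g/ρ₀)·Δρ/Δz = g·(Δρ/ρ₀)/Δz = 9.8 × 9.31 × 10⁻⁴ / 65 = 1.4037 × 10⁻⁴ s⁻².
N = √(1.4037 × 10⁻⁴) = 0.011848 rad s⁻¹ → T = 2π/N = 530.32 s ≈ 530 s.

530 s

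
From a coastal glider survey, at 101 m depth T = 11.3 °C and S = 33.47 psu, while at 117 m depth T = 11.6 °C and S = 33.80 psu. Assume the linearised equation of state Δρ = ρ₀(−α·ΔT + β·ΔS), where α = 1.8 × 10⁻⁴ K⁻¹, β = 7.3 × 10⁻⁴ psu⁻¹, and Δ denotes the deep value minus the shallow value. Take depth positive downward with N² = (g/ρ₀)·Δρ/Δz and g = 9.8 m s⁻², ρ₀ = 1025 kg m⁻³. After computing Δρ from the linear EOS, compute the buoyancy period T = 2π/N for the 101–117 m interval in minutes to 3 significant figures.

ΔT = +0.3 K, ΔS = +0.33 psu (deep − shallow).
Δρ/ρ₀ = −αΔT + βΔS = -5.40 × 10⁻⁵ + 2.409 × 10⁻⁴ = 1.869 × 10⁻⁴, so Δρ ≈ 0.1916 kg m⁻³.
N² = (g/ρ₀)·Δρ/Δz = g·(Δρ/ρ₀)/Δz = 9.8 × 1.869 × 10⁻⁴ / 16 = 1.1448 × 10⁻⁴ s⁻².
N = √(1.1448 × 10⁻⁴) = 0.010700 rad s⁻¹ → T = 2π/N = 587.21 s = 9.7868 min ≈ 9.79 min.

9.79 min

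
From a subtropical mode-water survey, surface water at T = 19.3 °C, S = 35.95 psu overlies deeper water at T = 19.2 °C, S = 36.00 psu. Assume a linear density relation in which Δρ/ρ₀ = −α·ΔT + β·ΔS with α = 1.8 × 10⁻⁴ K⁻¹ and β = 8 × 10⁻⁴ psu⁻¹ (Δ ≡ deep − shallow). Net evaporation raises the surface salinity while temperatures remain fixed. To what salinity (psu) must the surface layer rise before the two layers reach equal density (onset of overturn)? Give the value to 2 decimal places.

36.02 psu

Neutral buoyancy requires −α(T_deep − T_surf) + β(S_deep − S_surf′) = 0.
S_surf′ = S_deep − (α/β)·ΔT = 36.00 − (1.8 × 10⁻⁴/8 × 10⁻⁴)·(-0.1) = 36.0225 psu.
Increase required: 36.0225 − 35.95 = 0.0725 psu.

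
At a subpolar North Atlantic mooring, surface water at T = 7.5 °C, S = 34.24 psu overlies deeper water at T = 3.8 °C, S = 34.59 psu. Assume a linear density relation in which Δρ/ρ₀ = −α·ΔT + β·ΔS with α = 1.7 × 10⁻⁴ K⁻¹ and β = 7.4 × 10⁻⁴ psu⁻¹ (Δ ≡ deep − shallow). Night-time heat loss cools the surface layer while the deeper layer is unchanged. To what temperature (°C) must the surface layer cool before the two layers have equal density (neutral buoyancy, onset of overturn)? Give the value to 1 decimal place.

2.3 °C

Neutral buoyancy requires Δρ = 0, i.e. −α(T_deep − T_surf′) + β(S_deep − S_surf) = 0.
T_surf′ = T_deep − (β/α)·ΔS = 3.8 − (7.4 × 10⁻⁴/1.7 × 10⁻⁴)·(+0.35) = 2.276 °C.
Cooling required: 7.5 − (2.276) = 5.224 °C.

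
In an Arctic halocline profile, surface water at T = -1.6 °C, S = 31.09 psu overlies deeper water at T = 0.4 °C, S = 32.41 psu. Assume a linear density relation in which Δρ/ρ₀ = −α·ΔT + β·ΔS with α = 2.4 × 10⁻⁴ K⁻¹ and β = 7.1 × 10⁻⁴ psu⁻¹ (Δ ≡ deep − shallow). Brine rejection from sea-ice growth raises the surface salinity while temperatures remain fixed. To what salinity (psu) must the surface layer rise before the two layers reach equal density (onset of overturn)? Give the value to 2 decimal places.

31.73 psu

Neutral buoyancy requires −α(T_deep − T_surf) + β(S_deep − S_surf′) = 0.
S_surf′ = S_deep − (α/β)·ΔT = 32.41 − (2.4 × 10⁻⁴/7.1 × 10⁻⁴)·(+2.0) = 31.7339 psu.
Increase required: 31.7339 − 31.09 = 0.6439 psu.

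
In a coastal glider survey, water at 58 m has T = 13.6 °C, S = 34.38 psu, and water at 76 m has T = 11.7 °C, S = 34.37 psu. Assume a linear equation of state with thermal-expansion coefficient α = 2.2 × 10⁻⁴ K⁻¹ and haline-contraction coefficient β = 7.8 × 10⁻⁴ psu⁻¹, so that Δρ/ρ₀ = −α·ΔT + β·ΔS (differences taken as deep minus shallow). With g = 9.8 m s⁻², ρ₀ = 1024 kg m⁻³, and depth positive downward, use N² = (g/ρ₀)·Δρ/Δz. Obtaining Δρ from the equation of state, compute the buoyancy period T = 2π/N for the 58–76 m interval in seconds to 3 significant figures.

ΔT = -1.9 K, ΔS = -0.01 psu (deep − shallow).
Δρ/ρ₀ = −αΔT + βΔS = 4.18 × 10⁻⁴ − 7.80 × 10⁻⁶ = 4.102 × 10⁻⁴, so Δρ ≈ 0.4200 kg m⁻³.
N² = (g/ρ₀)·Δρ/Δz = g·(Δρ/ρ₀)/Δz = 9.8 × 4.102 × 10⁻⁴ / 18 = 2.2333 × 10⁻⁴ s⁻².
N = √(2.2333 × 10⁻⁴) = 0.014944 rad s⁻¹ → T = 2π/N = 420.45 s ≈ 420 s.

420 s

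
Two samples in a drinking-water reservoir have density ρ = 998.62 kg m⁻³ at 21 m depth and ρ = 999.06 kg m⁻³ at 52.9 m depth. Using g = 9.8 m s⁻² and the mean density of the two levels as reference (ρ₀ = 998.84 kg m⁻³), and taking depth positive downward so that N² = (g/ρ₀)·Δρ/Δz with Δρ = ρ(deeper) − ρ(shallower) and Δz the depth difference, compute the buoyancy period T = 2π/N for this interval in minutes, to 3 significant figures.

9.00 min

Δρ = 999.06 − 998.62 = 0.44 kg m⁻³ over Δz = 52.9 − 21 = 31.9 m.
N² = (9.8/998.84) × (0.44/31.9) = 1.3533 × 10⁻⁴ s⁻².
N = √(1.3533 × 10⁻⁴) = 0.011633 rad s⁻¹, so T = 2π/N = 540.12 s = 9.0020 min ≈ 9.00 min.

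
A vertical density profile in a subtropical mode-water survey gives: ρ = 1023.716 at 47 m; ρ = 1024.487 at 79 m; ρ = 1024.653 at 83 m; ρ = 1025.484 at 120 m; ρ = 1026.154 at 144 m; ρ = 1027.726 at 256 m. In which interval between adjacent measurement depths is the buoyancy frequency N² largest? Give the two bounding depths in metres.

79–83 m

Compute the density gradient over each adjacent pair:
  47–79 m: Δρ/Δz = 0.771/32 = 0.024 kg m⁻⁴
  79–83 m: Δρ/Δz = 0.166/4 = 0.042 kg m⁻⁴
  83–120 m: Δρ/Δz = 0.831/37 = 0.022 kg m⁻⁴
  120–144 m: Δρ/Δz = 0.670/24 = 0.028 kg m⁻⁴
  144–256 m: Δρ/Δz = 1.572/112 = 0.014 kg m⁻⁴
The largest gradient is in the 79–83 m interval — the pycnocline.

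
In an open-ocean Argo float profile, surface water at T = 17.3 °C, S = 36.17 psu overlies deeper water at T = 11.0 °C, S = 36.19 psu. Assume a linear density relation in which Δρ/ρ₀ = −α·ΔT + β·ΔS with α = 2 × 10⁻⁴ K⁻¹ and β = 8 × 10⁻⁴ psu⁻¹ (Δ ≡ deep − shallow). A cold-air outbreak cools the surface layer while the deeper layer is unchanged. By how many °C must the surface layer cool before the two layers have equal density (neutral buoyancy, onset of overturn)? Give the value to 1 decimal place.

6.4 °C

Neutral buoyancy requires Δρ = 0, i.e. −α(T_deep − T_surf′) + β(S_deep − S_surf) = 0.
T_surf′ = T_deep − (β/α)·ΔS = 11.0 − (8 × 10⁻⁴/2 × 10⁻⁴)·(+0.02) = 10.920 °C.
Cooling required: 17.3 − (10.920) = 6.380 °C.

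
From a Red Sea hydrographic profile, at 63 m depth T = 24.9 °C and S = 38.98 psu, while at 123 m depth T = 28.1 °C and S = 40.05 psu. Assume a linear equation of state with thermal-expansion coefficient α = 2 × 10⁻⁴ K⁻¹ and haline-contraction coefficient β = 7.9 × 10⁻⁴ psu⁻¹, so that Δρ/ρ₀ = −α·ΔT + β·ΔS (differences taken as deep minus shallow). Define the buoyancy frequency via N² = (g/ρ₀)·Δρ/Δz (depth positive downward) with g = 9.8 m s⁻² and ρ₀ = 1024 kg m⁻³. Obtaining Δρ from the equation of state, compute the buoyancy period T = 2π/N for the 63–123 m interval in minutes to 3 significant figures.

18.1 min

ΔT = +3.2 K, ΔS = +1.07 psu (deep − shallow).
Δρ/ρ₀ = −αΔT + βΔS = -6.40 × 10⁻⁴ + 8.453 × 10⁻⁴ = 2.053 × 10⁻⁴, so Δρ ≈ 0.2102 kg m⁻³.
N² = (g/ρ₀)·Δρ/Δz = g·(Δρ/ρ₀)/Δz = 9.8 × 2.053 × 10⁻⁴ / 60 = 3.3532 × 10⁻⁵ s⁻².
N = √(3.3532 × 10⁻⁵) = 5.7907 × 10⁻³ rad s⁻¹ → T = 2π/N = 1.0850 × 10³ s = 18.083 min ≈ 18.1 min.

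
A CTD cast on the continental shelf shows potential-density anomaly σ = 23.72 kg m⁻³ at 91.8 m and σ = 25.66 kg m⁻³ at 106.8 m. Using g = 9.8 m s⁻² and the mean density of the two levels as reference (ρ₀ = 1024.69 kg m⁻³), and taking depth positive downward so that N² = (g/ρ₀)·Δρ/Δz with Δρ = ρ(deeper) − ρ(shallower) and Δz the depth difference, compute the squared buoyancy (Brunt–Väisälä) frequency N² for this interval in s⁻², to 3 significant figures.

1.24 × 10⁻³ s⁻²

Δρ = 1025.66 − 1023.72 = 1.94 kg m⁻³ over Δz = 106.8 − 91.8 = 15 m.
N² = (9.8/1024.69) × (1.94/15) = 1.2369 × 10⁻³ s⁻² ≈ 1.24 × 10⁻³ s⁻².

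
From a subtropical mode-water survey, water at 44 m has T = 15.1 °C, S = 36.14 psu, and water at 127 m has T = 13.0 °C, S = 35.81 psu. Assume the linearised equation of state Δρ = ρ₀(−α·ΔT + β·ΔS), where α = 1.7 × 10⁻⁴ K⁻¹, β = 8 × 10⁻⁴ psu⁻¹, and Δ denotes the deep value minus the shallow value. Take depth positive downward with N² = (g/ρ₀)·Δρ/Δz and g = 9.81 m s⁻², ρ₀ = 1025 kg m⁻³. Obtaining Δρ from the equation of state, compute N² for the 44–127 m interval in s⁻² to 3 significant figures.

ΔT = -2.1 K, ΔS = -0.33 psu (deep − shallow).
Δρ/ρ₀ = −αΔT + βΔS = 3.57 × 10⁻⁴ − 2.64 × 10⁻⁴ = 9.30 × 10⁻⁵, so Δρ ≈ 0.09533 kg m⁻³.
N² = (g/ρ₀)·Δρ/Δz = g·(Δρ/ρ₀)/Δz = 9.81 × 9.30 × 10⁻⁵ / 83 = 1.0992 × 10⁻⁵ s⁻² ≈ 1.10 × 10⁻⁵ s⁻².

1.10 × 10⁻⁵ s⁻²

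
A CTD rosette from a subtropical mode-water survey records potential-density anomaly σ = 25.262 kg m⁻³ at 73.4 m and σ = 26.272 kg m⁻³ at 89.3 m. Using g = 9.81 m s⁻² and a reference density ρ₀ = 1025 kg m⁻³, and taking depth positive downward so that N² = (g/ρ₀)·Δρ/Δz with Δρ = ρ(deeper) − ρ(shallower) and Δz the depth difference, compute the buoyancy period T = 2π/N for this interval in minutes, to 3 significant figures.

Δρ = 1026.272 − 1025.262 = 1.010 kg m⁻³ over Δz = 89.3 − 73.4 = 15.9 m.
N² = (9.81/1025) × (1.010/15.9) = 6.0795 × 10⁻⁴ s⁻².
N = √(6.0795 × 10⁻⁴) = 0.024657 rad s⁻¹, so T = 2π/N = 254.82 s = 4.2470 min ≈ 4.25 min.
A positive N² confirms static stability across the interval.

4.25 min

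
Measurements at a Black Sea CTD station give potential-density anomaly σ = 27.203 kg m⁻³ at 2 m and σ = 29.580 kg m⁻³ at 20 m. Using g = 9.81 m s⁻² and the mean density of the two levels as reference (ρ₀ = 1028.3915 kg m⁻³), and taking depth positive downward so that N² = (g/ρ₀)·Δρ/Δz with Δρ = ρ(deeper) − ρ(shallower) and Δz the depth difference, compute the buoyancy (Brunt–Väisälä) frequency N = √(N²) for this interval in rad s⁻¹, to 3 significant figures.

0.0355 rad s⁻¹

Δρ = 1029.580 − 1027.203 = 2.377 kg m⁻³ over Δz = 20 − 2 = 18 m.
N² = (9.81/1028.3915) × (2.377/18) = 1.2597 × 10⁻³ s⁻².
N = √(1.2597 × 10⁻³) = 0.035492 rad s⁻¹ ≈ 0.0355 rad s⁻¹.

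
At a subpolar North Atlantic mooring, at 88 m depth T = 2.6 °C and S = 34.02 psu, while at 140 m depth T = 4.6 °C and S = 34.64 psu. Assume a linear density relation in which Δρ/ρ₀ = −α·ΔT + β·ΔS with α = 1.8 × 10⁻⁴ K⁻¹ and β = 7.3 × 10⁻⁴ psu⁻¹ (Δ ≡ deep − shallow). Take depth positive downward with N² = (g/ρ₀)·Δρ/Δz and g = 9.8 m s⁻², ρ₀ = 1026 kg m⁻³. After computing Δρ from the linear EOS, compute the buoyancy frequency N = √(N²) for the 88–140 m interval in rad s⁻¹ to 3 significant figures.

ΔT = +2.0 K, ΔS = +0.62 psu (deep − shallow).
Δρ/ρ₀ = −αΔT + βΔS = -3.60 × 10⁻⁴ + 4.526 × 10⁻⁴ = 9.26 × 10⁻⁵, so Δρ ≈ 0.09501 kg m⁻³.
N² = (g/ρ₀)·Δρ/Δz = g·(Δρ/ρ₀)/Δz = 9.8 × 9.26 × 10⁻⁵ / 52 = 1.7452 × 10⁻⁵ s⁻².
N = √(1.7452 × 10⁻⁵) = 4.1776 × 10⁻³ rad s⁻¹ ≈ 4.18 × 10⁻³ rad s⁻¹.

4.18 × 10⁻³ rad s⁻¹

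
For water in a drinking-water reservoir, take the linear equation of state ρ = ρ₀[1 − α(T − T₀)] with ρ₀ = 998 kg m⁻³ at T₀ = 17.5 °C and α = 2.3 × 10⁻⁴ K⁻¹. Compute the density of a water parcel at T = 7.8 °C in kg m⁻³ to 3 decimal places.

1000.227 kg m⁻³

T − T₀ = -9.7 K.
Bracket = 1 − α·(-9.7) = 1 + (2.231 × 10⁻³) = 1.0022310.
ρ = 998 × 1.0022310 = 1000.227 kg m⁻³.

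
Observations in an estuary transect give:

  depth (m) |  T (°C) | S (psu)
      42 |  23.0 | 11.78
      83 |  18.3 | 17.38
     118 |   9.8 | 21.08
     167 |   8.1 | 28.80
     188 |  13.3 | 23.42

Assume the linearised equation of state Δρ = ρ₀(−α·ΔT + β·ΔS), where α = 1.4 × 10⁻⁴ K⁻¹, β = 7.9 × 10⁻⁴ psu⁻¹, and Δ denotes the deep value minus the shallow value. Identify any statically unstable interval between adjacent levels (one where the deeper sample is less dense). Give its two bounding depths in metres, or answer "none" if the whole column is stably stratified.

Evaluate Δρ/ρ₀ = −αΔT + βΔS across each adjacent pair:
  42–83 m: −αΔT+βΔS = −(1.4 × 10⁻⁴)(-4.7)+(7.9 × 10⁻⁴)(+5.60) = 5.1 × 10⁻³ → stable
  83–118 m: −αΔT+βΔS = −(1.4 × 10⁻⁴)(-8.5)+(7.9 × 10⁻⁴)(+3.70) = 4.1 × 10⁻³ → stable
  118–167 m: −αΔT+βΔS = −(1.4 × 10⁻⁴)(-1.7)+(7.9 × 10⁻⁴)(+7.72) = 6.3 × 10⁻³ → stable
  167–188 m: −αΔT+βΔS = −(1.4 × 10⁻⁴)(+5.2)+(7.9 × 10⁻⁴)(-5.38) = -5.0 × 10⁻³ → UNSTABLE
The 167–188 m interval has Δρ < 0: lighter water underlies denser water.

167–188 m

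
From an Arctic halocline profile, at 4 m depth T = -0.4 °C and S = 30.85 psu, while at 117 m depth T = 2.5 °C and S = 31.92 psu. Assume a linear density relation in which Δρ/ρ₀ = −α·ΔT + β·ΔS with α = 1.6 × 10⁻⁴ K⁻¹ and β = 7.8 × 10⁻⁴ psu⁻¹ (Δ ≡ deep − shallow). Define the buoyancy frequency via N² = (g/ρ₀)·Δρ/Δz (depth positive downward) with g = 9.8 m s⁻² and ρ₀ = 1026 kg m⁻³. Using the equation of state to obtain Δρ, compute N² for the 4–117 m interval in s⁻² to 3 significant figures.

3.21 × 10⁻⁵ s⁻²

ΔT = +2.9 K, ΔS = +1.07 psu (deep − shallow).
Δρ/ρ₀ = −αΔT + βΔS = -4.64 × 10⁻⁴ + 8.346 × 10⁻⁴ = 3.706 × 10⁻⁴, so Δρ ≈ 0.3802 kg m⁻³.
N² = (g/ρ₀)·Δρ/Δz = g·(Δρ/ρ₀)/Δz = 9.8 × 3.706 × 10⁻⁴ / 113 = 3.2141 × 10⁻⁵ s⁻² ≈ 3.21 × 10⁻⁵ s⁻².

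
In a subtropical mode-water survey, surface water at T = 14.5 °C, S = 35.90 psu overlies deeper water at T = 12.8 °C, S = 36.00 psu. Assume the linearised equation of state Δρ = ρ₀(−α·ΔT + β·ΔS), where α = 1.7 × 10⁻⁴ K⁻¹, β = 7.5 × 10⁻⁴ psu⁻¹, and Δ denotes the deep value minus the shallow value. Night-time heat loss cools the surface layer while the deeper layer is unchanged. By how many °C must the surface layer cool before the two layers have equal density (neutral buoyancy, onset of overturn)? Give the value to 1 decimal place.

Neutral buoyancy requires Δρ = 0, i.e. −α(T_deep − T_surf′) + β(S_deep − S_surf) = 0.
T_surf′ = T_deep − (β/α)·ΔS = 12.8 − (7.5 × 10⁻⁴/1.7 × 10⁻⁴)·(+0.10) = 12.359 °C.
Cooling required: 14.5 − (12.359) = 2.141 °C.

2.1 °C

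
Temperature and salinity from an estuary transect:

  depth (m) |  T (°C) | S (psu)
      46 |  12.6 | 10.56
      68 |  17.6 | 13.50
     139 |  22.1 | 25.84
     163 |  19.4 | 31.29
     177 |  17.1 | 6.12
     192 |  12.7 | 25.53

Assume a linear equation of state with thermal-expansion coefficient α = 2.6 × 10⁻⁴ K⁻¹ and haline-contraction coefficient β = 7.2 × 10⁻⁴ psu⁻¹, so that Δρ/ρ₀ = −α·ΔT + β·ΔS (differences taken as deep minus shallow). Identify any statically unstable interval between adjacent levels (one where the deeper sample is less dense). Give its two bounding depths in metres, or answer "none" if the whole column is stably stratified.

Evaluate Δρ/ρ₀ = −αΔT + βΔS across each adjacent pair:
  46–68 m: −αΔT+βΔS = −(2.6 × 10⁻⁴)(+5.0)+(7.2 × 10⁻⁴)(+2.94) = 8.2 × 10⁻⁴ → stable
  68–139 m: −αΔT+βΔS = −(2.6 × 10⁻⁴)(+4.5)+(7.2 × 10⁻⁴)(+12.34) = 7.7 × 10⁻³ → stable
  139–163 m: −αΔT+βΔS = −(2.6 × 10⁻⁴)(-2.7)+(7.2 × 10⁻⁴)(+5.45) = 4.6 × 10⁻³ → stable
  163–177 m: −αΔT+βΔS = −(2.6 × 10⁻⁴)(-2.3)+(7.2 × 10⁻⁴)(-25.17) = -0.018 → UNSTABLE
  177–192 m: −αΔT+βΔS = −(2.6 × 10⁻⁴)(-4.4)+(7.2 × 10⁻⁴)(+19.41) = 0.015 → stable
The 163–177 m interval has Δρ < 0: lighter water underlies denser water.

163–177 m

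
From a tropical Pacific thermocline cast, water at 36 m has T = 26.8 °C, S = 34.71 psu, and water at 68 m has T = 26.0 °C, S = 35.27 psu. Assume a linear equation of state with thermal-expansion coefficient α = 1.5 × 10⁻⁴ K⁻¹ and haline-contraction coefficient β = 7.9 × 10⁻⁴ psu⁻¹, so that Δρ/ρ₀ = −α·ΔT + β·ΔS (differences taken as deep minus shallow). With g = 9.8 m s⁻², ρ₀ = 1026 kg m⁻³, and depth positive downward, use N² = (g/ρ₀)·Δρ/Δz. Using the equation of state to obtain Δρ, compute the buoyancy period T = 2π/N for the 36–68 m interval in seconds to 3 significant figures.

ΔT = -0.8 K, ΔS = +0.56 psu (deep − shallow).
Δρ/ρ₀ = −αΔT + βΔS = 1.20 × 10⁻⁴ + 4.424 × 10⁻⁴ = 5.624 × 10⁻⁴, so Δρ ≈ 0.5770 kg m⁻³.
N² = (g/ρ₀)·Δρ/Δz = g·(Δρ/ρ₀)/Δz = 9.8 × 5.624 × 10⁻⁴ / 32 = 1.7224 × 10⁻⁴ s⁻².
N = √(1.7224 × 10⁻⁴) = 0.013124 rad s⁻¹ → T = 2π/N = 478.76 s ≈ 479 s.

479 s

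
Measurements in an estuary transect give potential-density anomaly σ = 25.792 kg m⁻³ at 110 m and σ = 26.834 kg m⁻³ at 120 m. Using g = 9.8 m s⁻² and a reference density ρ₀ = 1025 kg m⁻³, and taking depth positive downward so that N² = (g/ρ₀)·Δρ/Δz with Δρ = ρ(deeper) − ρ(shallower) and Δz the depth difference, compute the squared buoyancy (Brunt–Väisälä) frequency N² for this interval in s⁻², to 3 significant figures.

Δρ = 1026.834 − 1025.792 = 1.042 kg m⁻³ over Δz = 120 − 110 = 10 m.
N² = (9.8/1025) × (1.042/10) = 9.9625 × 10⁻⁴ s⁻² ≈ 9.96 × 10⁻⁴ s⁻².
Since Δρ > 0 the layer is stably stratified.

9.96 × 10⁻⁴ s⁻²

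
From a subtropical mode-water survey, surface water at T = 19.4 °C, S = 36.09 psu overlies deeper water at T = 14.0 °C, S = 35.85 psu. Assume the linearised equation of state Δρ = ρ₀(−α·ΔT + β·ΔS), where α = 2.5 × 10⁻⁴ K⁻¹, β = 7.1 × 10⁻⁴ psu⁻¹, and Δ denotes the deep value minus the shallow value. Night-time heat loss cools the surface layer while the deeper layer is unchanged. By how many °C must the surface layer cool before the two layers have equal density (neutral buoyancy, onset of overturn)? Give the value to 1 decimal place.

4.7 °C

Neutral buoyancy requires Δρ = 0, i.e. −α(T_deep − T_surf′) + β(S_deep − S_surf) = 0.
T_surf′ = T_deep − (β/α)·ΔS = 14.0 − (7.1 × 10⁻⁴/2.5 × 10⁻⁴)·(-0.24) = 14.682 °C.
Cooling required: 19.4 − (14.682) = 4.718 °C.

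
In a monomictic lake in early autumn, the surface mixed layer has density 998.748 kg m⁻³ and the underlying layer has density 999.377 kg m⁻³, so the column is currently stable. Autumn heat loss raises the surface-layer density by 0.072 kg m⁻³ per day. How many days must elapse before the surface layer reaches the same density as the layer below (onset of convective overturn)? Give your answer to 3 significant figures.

8.74 days

Density deficit of the surface layer: 999.377 − 998.748 = 0.629 kg m⁻³.
Required change = 0.629 / 0.072 = 8.74 days.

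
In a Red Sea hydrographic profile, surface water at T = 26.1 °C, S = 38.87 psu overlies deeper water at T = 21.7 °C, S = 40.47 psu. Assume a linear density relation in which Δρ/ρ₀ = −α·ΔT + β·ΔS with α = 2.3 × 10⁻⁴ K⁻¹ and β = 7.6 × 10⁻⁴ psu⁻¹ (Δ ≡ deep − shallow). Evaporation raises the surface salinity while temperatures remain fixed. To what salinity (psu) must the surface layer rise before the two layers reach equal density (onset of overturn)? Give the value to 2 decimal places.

Neutral buoyancy requires −α(T_deep − T_surf) + β(S_deep − S_surf′) = 0.
S_surf′ = S_deep − (α/β)·ΔT = 40.47 − (2.3 × 10⁻⁴/7.6 × 10⁻⁴)·(-4.4) = 41.8016 psu.
Increase required: 41.8016 − 38.87 = 2.9316 psu.

41.80 psu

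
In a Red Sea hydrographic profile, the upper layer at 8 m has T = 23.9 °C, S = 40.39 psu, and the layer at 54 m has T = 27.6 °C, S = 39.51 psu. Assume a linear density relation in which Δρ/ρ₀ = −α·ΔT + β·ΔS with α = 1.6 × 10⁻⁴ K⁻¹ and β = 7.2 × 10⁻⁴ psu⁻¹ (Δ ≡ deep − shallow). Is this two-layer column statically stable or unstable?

unstable

ΔT = 27.6 − 23.9 = +3.7 K and ΔS = 39.51 − 40.39 = -0.88 psu (deep − shallow).
−αΔT = -5.92 × 10⁻⁴; βΔS = -6.336 × 10⁻⁴; sum Δρ/ρ₀ = -1.2256 × 10⁻³.
Δρ/ρ₀ < 0, so Δρ < 0: deeper water is lighter → statically unstable; the column would overturn.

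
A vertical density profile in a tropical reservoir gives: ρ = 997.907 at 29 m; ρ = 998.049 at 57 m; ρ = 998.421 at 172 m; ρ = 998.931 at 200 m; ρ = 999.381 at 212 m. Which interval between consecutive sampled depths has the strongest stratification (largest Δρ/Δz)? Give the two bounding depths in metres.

200–212 m

Compute the density gradient over each adjacent pair:
  29–57 m: Δρ/Δz = 0.142/28 = 5.1 × 10⁻³ kg m⁻⁴
  57–172 m: Δρ/Δz = 0.372/115 = 3.2 × 10⁻³ kg m⁻⁴
  172–200 m: Δρ/Δz = 0.510/28 = 0.018 kg m⁻⁴
  200–212 m: Δρ/Δz = 0.450/12 = 0.037 kg m⁻⁴
The largest gradient is in the 200–212 m interval — the pycnocline.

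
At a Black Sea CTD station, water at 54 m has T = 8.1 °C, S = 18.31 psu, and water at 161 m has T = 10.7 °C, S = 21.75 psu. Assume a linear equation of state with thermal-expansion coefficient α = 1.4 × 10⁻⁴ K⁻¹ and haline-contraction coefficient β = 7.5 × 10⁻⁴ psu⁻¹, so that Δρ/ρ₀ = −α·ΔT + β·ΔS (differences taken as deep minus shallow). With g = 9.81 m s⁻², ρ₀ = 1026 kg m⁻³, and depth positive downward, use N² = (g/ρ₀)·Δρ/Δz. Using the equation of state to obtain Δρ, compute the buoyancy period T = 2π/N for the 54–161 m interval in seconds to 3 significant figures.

ΔT = +2.6 K, ΔS = +3.44 psu (deep − shallow).
Δρ/ρ₀ = −αΔT + βΔS = -3.64 × 10⁻⁴ + 2.58 × 10⁻³ = 2.216 × 10⁻³, so Δρ ≈ 2.274 kg m⁻³.
N² = (g/ρ₀)·Δρ/Δz = g·(Δρ/ρ₀)/Δz = 9.81 × 2.216 × 10⁻³ / 107 = 2.0317 × 10⁻⁴ s⁻².
N = √(2.0317 × 10⁻⁴) = 0.014254 rad s⁻¹ → T = 2π/N = 440.80 s ≈ 441 s.

441 s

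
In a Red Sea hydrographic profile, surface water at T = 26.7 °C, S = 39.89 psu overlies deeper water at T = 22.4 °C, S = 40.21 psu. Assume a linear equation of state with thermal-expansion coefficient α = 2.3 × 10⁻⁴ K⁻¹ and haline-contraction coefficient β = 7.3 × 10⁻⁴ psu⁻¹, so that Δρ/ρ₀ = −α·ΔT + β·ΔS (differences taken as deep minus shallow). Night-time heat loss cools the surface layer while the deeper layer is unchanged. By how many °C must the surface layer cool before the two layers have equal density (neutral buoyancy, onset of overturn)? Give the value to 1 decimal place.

5.3 °C

Neutral buoyancy requires Δρ = 0, i.e. −α(T_deep − T_surf′) + β(S_deep − S_surf) = 0.
T_surf′ = T_deep − (β/α)·ΔS = 22.4 − (7.3 × 10⁻⁴/2.3 × 10⁻⁴)·(+0.32) = 21.384 °C.
Cooling required: 26.7 − (21.384) = 5.316 °C.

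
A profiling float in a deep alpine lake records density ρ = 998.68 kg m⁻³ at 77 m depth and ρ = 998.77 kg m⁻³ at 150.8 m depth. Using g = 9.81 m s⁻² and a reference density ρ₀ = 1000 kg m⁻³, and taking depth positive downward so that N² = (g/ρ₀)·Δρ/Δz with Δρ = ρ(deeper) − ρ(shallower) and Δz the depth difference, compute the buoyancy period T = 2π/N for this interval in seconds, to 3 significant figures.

1.82 × 10³ s

Δρ = 998.77 − 998.68 = 0.09 kg m⁻³ over Δz = 150.8 − 77 = 73.8 m.
N² = (9.81/1000) × (0.09/73.8) = 1.1963 × 10⁻⁵ s⁻².
N = √(1.1963 × 10⁻⁵) = 3.4588 × 10⁻³ rad s⁻¹, so T = 2π/N = 1.8166 × 10³ s ≈ 1.82 × 10³ s.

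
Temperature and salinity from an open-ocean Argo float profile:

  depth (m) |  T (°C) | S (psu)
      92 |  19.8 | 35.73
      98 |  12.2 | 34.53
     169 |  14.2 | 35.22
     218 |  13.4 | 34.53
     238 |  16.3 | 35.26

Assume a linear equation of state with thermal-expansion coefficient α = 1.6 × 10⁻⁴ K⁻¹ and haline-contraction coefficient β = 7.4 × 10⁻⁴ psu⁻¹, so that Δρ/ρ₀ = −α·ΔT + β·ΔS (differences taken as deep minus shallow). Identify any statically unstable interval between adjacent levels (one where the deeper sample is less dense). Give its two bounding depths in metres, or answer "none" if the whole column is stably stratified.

Evaluate Δρ/ρ₀ = −αΔT + βΔS across each adjacent pair:
  92–98 m: −αΔT+βΔS = −(1.6 × 10⁻⁴)(-7.6)+(7.4 × 10⁻⁴)(-1.20) = 3.3 × 10⁻⁴ → stable
  98–169 m: −αΔT+βΔS = −(1.6 × 10⁻⁴)(+2.0)+(7.4 × 10⁻⁴)(+0.69) = 1.9 × 10⁻⁴ → stable
  169–218 m: −αΔT+βΔS = −(1.6 × 10⁻⁴)(-0.8)+(7.4 × 10⁻⁴)(-0.69) = -3.8 × 10⁻⁴ → UNSTABLE
  218–238 m: −αΔT+βΔS = −(1.6 × 10⁻⁴)(+2.9)+(7.4 × 10⁻⁴)(+0.73) = 7.6 × 10⁻⁵ → stable
The 169–218 m interval has Δρ < 0: lighter water underlies denser water.

169–218 m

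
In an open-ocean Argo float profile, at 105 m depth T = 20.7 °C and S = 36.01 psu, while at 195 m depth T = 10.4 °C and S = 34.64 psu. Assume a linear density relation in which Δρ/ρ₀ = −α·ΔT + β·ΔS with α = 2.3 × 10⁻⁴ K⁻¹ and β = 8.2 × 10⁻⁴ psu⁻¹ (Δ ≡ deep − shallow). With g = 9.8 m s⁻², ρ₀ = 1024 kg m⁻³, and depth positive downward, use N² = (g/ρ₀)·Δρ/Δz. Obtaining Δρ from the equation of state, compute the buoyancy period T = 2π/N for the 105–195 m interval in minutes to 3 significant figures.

8.99 min

ΔT = -10.3 K, ΔS = -1.37 psu (deep − shallow).
Δρ/ρ₀ = −αΔT + βΔS = 2.369 × 10⁻³ − 1.1234 × 10⁻³ = 1.2456 × 10⁻³, so Δρ ≈ 1.275 kg m⁻³.
N² = (g/ρ₀)·Δρ/Δz = g·(Δρ/ρ₀)/Δz = 9.8 × 1.2456 × 10⁻³ / 90 = 1.3563 × 10⁻⁴ s⁻².
N = √(1.3563 × 10⁻⁴) = 0.011646 rad s⁻¹ → T = 2π/N = 539.51 s = 8.9918 min ≈ 8.99 min.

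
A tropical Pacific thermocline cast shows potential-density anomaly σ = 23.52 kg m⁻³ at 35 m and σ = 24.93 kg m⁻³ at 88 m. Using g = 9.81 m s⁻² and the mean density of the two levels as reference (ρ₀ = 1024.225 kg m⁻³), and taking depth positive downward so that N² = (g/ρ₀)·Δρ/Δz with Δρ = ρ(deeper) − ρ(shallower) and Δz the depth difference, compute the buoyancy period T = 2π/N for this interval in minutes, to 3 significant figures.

6.56 min

Δρ = 1024.93 − 1023.52 = 1.41 kg m⁻³ over Δz = 88 − 35 = 53 m.
N² = (9.81/1024.225) × (1.41/53) = 2.5481 × 10⁻⁴ s⁻².
N = √(2.5481 × 10⁻⁴) = 0.015963 rad s⁻¹, so T = 2π/N = 393.61 s = 6.5602 min ≈ 6.56 min.
N² > 0, so the interval is statically stable.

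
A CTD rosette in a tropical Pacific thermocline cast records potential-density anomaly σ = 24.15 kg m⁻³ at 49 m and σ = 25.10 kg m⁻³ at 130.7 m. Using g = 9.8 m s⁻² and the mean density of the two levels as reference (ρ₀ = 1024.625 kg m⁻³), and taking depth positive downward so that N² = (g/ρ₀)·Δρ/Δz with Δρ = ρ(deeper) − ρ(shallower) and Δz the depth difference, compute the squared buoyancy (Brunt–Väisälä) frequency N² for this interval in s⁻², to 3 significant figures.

1.11 × 10⁻⁴ s⁻²

Δρ = 1025.10 − 1024.15 = 0.95 kg m⁻³ over Δz = 130.7 − 49 = 81.7 m.
N² = (9.8/1024.625) × (0.95/81.7) = 1.1121 × 10⁻⁴ s⁻² ≈ 1.11 × 10⁻⁴ s⁻².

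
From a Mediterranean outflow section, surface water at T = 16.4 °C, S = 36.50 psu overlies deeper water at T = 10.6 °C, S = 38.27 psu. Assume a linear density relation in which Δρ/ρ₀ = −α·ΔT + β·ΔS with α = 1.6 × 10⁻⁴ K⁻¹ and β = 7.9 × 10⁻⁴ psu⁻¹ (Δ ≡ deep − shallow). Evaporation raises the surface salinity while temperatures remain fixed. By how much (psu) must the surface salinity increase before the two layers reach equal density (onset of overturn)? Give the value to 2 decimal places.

Neutral buoyancy requires −α(T_deep − T_surf) + β(S_deep − S_surf′) = 0.
S_surf′ = S_deep − (α/β)·ΔT = 38.27 − (1.6 × 10⁻⁴/7.9 × 10⁻⁴)·(-5.8) = 39.4447 psu.
Increase required: 39.4447 − 36.50 = 2.9447 psu.

2.94 psu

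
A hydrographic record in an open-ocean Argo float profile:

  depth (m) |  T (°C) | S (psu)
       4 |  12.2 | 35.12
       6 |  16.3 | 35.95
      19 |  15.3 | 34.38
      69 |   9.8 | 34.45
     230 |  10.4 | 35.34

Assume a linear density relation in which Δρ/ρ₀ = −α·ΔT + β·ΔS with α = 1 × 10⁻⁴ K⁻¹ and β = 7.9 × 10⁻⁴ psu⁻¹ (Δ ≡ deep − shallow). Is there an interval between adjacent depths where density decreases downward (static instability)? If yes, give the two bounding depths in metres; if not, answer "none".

Evaluate Δρ/ρ₀ = −αΔT + βΔS across each adjacent pair:
  4–6 m: −αΔT+βΔS = −(1 × 10⁻⁴)(+4.1)+(7.9 × 10⁻⁴)(+0.83) = 2.5 × 10⁻⁴ → stable
  6–19 m: −αΔT+βΔS = −(1 × 10⁻⁴)(-1.0)+(7.9 × 10⁻⁴)(-1.57) = -1.1 × 10⁻³ → UNSTABLE
  19–69 m: −αΔT+βΔS = −(1 × 10⁻⁴)(-5.5)+(7.9 × 10⁻⁴)(+0.07) = 6.1 × 10⁻⁴ → stable
  69–230 m: −αΔT+βΔS = −(1 × 10⁻⁴)(+0.6)+(7.9 × 10⁻⁴)(+0.89) = 6.4 × 10⁻⁴ → stable
The 6–19 m interval has Δρ < 0: lighter water underlies denser water.

6–19 m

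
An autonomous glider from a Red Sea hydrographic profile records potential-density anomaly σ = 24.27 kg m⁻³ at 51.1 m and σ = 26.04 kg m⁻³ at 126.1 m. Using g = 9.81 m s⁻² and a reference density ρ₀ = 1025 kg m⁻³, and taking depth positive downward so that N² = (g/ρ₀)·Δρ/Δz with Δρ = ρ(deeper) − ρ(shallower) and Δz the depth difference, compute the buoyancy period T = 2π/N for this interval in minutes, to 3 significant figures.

Δρ = 1026.04 − 1024.27 = 1.77 kg m⁻³ over Δz = 126.1 − 51.1 = 75 m.
N² = (9.81/1025) × (1.77/75) = 2.2587 × 10⁻⁴ s⁻².
N = √(2.2587 × 10⁻⁴) = 0.015029 rad s⁻¹, so T = 2π/N = 418.07 s = 6.9678 min ≈ 6.97 min.

6.97 min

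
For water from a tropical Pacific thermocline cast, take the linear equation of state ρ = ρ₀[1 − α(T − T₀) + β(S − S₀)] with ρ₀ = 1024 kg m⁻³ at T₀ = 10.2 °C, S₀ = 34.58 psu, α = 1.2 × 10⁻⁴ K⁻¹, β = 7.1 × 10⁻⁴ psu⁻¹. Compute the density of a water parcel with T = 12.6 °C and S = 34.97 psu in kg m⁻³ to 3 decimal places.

T − T₀ = +2.4 K, S − S₀ = +0.39 psu.
Bracket = 1 − α·(+2.4) + β·(+0.39) = 1 + (-1.11 × 10⁻⁵) = 0.9999889.
ρ = 1024 × 0.9999889 = 1023.989 kg m⁻³.

1023.989 kg m⁻³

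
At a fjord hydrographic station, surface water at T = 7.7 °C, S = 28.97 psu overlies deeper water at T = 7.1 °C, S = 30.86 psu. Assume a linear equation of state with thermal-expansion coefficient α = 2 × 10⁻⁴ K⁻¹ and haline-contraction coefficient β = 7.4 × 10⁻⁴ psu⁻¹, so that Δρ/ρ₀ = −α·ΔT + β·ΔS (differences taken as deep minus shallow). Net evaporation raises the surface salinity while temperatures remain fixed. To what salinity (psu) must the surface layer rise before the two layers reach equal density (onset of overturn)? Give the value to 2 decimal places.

31.02 psu

Neutral buoyancy requires −α(T_deep − T_surf) + β(S_deep − S_surf′) = 0.
S_surf′ = S_deep − (α/β)·ΔT = 30.86 − (2 × 10⁻⁴/7.4 × 10⁻⁴)·(-0.6) = 31.0222 psu.
Increase required: 31.0222 − 28.97 = 2.0522 psu.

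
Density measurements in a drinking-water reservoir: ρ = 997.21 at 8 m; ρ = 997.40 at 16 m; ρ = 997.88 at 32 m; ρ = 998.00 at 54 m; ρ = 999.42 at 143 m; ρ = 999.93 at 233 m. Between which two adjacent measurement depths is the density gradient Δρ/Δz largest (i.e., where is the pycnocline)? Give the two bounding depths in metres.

Compute the density gradient over each adjacent pair:
  8–16 m: Δρ/Δz = 0.19/8 = 0.024 kg m⁻⁴
  16–32 m: Δρ/Δz = 0.48/16 = 0.030 kg m⁻⁴
  32–54 m: Δρ/Δz = 0.12/22 = 5.5 × 10⁻³ kg m⁻⁴
  54–143 m: Δρ/Δz = 1.42/89 = 0.016 kg m⁻⁴
  143–233 m: Δρ/Δz = 0.51/90 = 5.7 × 10⁻³ kg m⁻⁴
The largest gradient is in the 16–32 m interval — the pycnocline.

16–32 m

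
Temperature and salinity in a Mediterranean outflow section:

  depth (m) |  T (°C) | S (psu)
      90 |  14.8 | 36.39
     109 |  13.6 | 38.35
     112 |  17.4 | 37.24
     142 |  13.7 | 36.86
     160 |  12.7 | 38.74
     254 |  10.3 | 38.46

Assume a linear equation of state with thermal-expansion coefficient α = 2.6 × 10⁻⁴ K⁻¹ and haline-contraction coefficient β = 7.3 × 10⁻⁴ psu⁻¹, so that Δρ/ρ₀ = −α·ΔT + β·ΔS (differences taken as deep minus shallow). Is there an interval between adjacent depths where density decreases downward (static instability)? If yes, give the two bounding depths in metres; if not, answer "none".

109–112 m

Evaluate Δρ/ρ₀ = −αΔT + βΔS across each adjacent pair:
  90–109 m: −αΔT+βΔS = −(2.6 × 10⁻⁴)(-1.2)+(7.3 × 10⁻⁴)(+1.96) = 1.7 × 10⁻³ → stable
  109–112 m: −αΔT+βΔS = −(2.6 × 10⁻⁴)(+3.8)+(7.3 × 10⁻⁴)(-1.11) = -1.8 × 10⁻³ → UNSTABLE
  112–142 m: −αΔT+βΔS = −(2.6 × 10⁻⁴)(-3.7)+(7.3 × 10⁻⁴)(-0.38) = 6.8 × 10⁻⁴ → stable
  142–160 m: −αΔT+βΔS = −(2.6 × 10⁻⁴)(-1.0)+(7.3 × 10⁻⁴)(+1.88) = 1.6 × 10⁻³ → stable
  160–254 m: −αΔT+βΔS = −(2.6 × 10⁻⁴)(-2.4)+(7.3 × 10⁻⁴)(-0.28) = 4.2 × 10⁻⁴ → stable
The 109–112 m interval has Δρ < 0: lighter water underlies denser water.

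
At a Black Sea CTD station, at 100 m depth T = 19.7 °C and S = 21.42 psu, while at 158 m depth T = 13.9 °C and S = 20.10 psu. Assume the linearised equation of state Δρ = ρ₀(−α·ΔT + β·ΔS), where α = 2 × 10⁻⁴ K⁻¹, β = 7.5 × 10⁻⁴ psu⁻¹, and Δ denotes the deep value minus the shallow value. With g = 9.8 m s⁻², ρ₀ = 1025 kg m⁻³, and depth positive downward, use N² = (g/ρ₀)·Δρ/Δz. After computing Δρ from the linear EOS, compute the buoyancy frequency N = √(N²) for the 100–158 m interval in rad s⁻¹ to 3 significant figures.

ΔT = -5.8 K, ΔS = -1.32 psu (deep − shallow).
Δρ/ρ₀ = −αΔT + βΔS = 1.16 × 10⁻³ − 9.90 × 10⁻⁴ = 1.70 × 10⁻⁴, so Δρ ≈ 0.1743 kg m⁻³.
N² = (g/ρ₀)·Δρ/Δz = g·(Δρ/ρ₀)/Δz = 9.8 × 1.70 × 10⁻⁴ / 58 = 2.8724 × 10⁻⁵ s⁻².
N = √(2.8724 × 10⁻⁵) = 5.3595 × 10⁻³ rad s⁻¹ ≈ 5.36 × 10⁻³ rad s⁻¹.

5.36 × 10⁻³ rad s⁻¹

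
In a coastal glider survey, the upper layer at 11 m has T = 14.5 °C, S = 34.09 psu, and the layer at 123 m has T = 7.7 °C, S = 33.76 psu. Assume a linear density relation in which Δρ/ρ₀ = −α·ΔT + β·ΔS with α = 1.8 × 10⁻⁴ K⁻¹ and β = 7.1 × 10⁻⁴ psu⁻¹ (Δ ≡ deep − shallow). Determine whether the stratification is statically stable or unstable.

ΔT = 7.7 − 14.5 = -6.8 K and ΔS = 33.76 − 34.09 = -0.33 psu (deep − shallow).
−αΔT = 1.224 × 10⁻³; βΔS = -2.343 × 10⁻⁴; sum Δρ/ρ₀ = 9.897 × 10⁻⁴.
Δρ/ρ₀ > 0, so Δρ > 0: deeper water is denser → statically stable.

stable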